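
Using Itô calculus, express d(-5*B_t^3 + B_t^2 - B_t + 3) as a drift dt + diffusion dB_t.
d(-5*B_t^3 + B_t^2 - B_t + 3) = (1 - 15*B_t) dt + (-15*B_t^2 + 2*B_t - 1) dB_t

Itô's formula for f(B_t) gives d f(B_t) = f'(B_t) dB_t + (1/2) f''(B_t) dt. Compute derivatives of f(x) = -5*x^3 + x^2 - x + 3:
  f'(x)  = -15*x^2 + 2*x - 1
  f''(x) = 2 - 30*x
Substitute x = B_t and multiply the f'' term by 1/2:
  drift     = (1/2) * (2 - 30*x) evaluated at B_t = 1 - 15*B_t
  diffusion = (-15*x^2 + 2*x - 1) evaluated at B_t = -15*B_t^2 + 2*B_t - 1
Therefore d(-5*B_t^3 + B_t^2 - B_t + 3) = (1 - 15*B_t) dt + (-15*B_t^2 + 2*B_t - 1) dB_t.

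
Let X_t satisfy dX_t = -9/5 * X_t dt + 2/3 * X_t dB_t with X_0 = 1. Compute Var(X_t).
Var(X_t) = (exp(4*t/9) - 1)*exp(-18*t/5)

For GBM dX = mu X dt + sigma X dB with X_0 = x_0, apply Itô to Y = log X: dY = (mu - sigma^2/2) dt + sigma dB, so Y_t = log(x_0) + (mu - sigma^2/2) t + sigma B_t and hence X_t = x_0 * exp((mu - sigma^2/2) t + sigma B_t).
With mu = -9/5, sigma = 2/3, x_0 = 1, this gives:
  X_t = 1 * exp((-91/45) * t + (2/3) * B_t).
Since sigma*B_t ~ Normal(0, sigma^2 t), E[exp(sigma*B_t)] = exp(sigma^2 t / 2); so E[X_t] = x_0 * exp((mu - sigma^2/2) t) * exp(sigma^2 t / 2) = x_0 * exp(mu t) = exp(-9*t/5).
Var(X_t) = E[X_t^2] - (E[X_t])^2 = x_0^2 * exp(2 mu t) * (exp(sigma^2 t) - 1) = (exp(4*t/9) - 1)*exp(-18*t/5).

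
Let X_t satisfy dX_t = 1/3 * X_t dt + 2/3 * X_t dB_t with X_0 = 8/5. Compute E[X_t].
E[X_t] = 8*exp(t/3)/5

For GBM dX = mu X dt + sigma X dB with X_0 = x_0, apply Itô to Y = log X: dY = (mu - sigma^2/2) dt + sigma dB, so Y_t = log(x_0) + (mu - sigma^2/2) t + sigma B_t and hence X_t = x_0 * exp((mu - sigma^2/2) t + sigma B_t).
With mu = 1/3, sigma = 2/3, x_0 = 8/5, this gives:
  X_t = 8/5 * exp((1/9) * t + (2/3) * B_t).
Since sigma*B_t ~ Normal(0, sigma^2 t), E[exp(sigma*B_t)] = exp(sigma^2 t / 2); so E[X_t] = x_0 * exp((mu - sigma^2/2) t) * exp(sigma^2 t / 2) = x_0 * exp(mu t) = 8*exp(t/3)/5.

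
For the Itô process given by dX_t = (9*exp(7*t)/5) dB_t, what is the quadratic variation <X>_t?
<X>_t = 81*exp(14*t)/350 - 81/350

For an Itô process dX_t = a(t) dt + b(t) dB_t, the quadratic variation is <X>_t = int_0^t b(s)^2 ds (the drift term does not contribute). Here b(s) = 9*exp(7*s)/5, so
  b(s)^2 = 81*exp(14*s)/25.
Integrating from 0 to t:
  <X>_t = int_0^t (81*exp(14*s)/25) ds = 81*exp(14*t)/350 - 81/350.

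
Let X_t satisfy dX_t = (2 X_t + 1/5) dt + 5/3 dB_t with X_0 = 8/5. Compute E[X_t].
E[X_t] = 17*exp(2*t)/10 - 1/10

Taking expectations and using E[dB_t] = 0, the mean m(t) = E[X_t] satisfies the ODE m'(t) = a m(t) + b with m(0) = x_0. With a = 2, b = 1/5, x_0 = 8/5, the solution is
  m(t) = x_0 * exp(a t) + (b/a) * (exp(a t) - 1)
       = (8/5) * exp(2 t) + ((1/5)/2) * (exp(2 t) - 1)
       = 17*exp(2*t)/10 - 1/10.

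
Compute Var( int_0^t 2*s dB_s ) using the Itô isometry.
Var = 4*t^3/3

The Itô integral of a deterministic integrand f(s) has mean 0 because each increment f(s) * (B_{s+ds} - B_s) has mean 0. By the Itô isometry:
  Var( int_0^t f(s) dB_s ) = E[ (int_0^t f(s) dB_s)^2 ] = int_0^t f(s)^2 ds.
Here f(s) = 2*s, so f(s)^2 = 4*s^2. Integrate:
  int_0^t (4*s^2) ds = 4*t^3/3.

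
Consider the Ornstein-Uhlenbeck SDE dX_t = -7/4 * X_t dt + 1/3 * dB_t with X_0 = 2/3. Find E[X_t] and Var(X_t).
E[X_t] = 2*exp(-7*t/4)/3; Var(X_t) = 2/63 - 2*exp(-7*t/2)/63

The OU SDE dX = -theta X dt + sigma dB admits the integrating factor exp(theta t): d(exp(theta t) X_t) = sigma exp(theta t) dB_t. Integrating from 0 to t:
  X_t = x_0 * exp(-theta t) + sigma * int_0^t exp(-theta (t-s)) dB_s.
The Itô integral has mean 0 and (by the Itô isometry) variance sigma^2 * int_0^t exp(-2 theta (t - s)) ds = sigma^2 * (1 - exp(-2 theta t)) / (2 theta).
With theta = 7/4, sigma = 1/3, x_0 = 2/3:
  E[X_t] = 2/3 * exp(-7/4 t) = 2*exp(-7*t/4)/3
  Var(X_t) = (1/3)^2 * (1 - exp(-2*7/4 t)) / (2 * 7/4) = 2/63 - 2*exp(-7*t/2)/63.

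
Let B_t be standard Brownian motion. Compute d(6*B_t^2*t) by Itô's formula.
d(6*B_t^2*t) = (6*B_t^2 + 6*t) dt + (12*B_t*t) dB_t

Itô's formula for f(t, x): d f(t, B_t) = (f_t + (1/2) f_xx) dt + f_x dB_t. Compute partials of f(t, x) = 6*t*x^2:
  f_t(t,x)  = 6*x^2
  f_x(t,x)  = 12*t*x
  f_xx(t,x) = 12*t
Assemble drift = f_t + (1/2) f_xx = 6*t + 6*x^2 and diffusion = f_x = 12*t*x. Substituting x = B_t:
  d(6*B_t^2*t) = (6*B_t^2 + 6*t) dt + (12*B_t*t) dB_t.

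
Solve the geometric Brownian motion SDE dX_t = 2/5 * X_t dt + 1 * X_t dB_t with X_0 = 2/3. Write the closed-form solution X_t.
X_t = 2/3 * exp((-1/10) * t + (1) * B_t)

For GBM dX = mu X dt + sigma X dB with X_0 = x_0, apply Itô to Y = log X: dY = (mu - sigma^2/2) dt + sigma dB, so Y_t = log(x_0) + (mu - sigma^2/2) t + sigma B_t and hence X_t = x_0 * exp((mu - sigma^2/2) t + sigma B_t).
With mu = 2/5, sigma = 1, x_0 = 2/3, this gives:
  X_t = 2/3 * exp((-1/10) * t + (1) * B_t).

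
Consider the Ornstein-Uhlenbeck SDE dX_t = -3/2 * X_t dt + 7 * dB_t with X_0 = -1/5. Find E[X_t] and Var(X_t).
E[X_t] = -exp(-3*t/2)/5; Var(X_t) = 49/3 - 49*exp(-3*t)/3

The OU SDE dX = -theta X dt + sigma dB admits the integrating factor exp(theta t): d(exp(theta t) X_t) = sigma exp(theta t) dB_t. Integrating from 0 to t:
  X_t = x_0 * exp(-theta t) + sigma * int_0^t exp(-theta (t-s)) dB_s.
The Itô integral has mean 0 and (by the Itô isometry) variance sigma^2 * int_0^t exp(-2 theta (t - s)) ds = sigma^2 * (1 - exp(-2 theta t)) / (2 theta).
With theta = 3/2, sigma = 7, x_0 = -1/5:
  E[X_t] = -1/5 * exp(-3/2 t) = -exp(-3*t/2)/5
  Var(X_t) = (7)^2 * (1 - exp(-2*3/2 t)) / (2 * 3/2) = 49/3 - 49*exp(-3*t)/3.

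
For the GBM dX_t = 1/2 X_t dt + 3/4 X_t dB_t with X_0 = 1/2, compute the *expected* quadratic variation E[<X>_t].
E[<X>_t] = 9*exp(25*t/16)/100 - 9/100

<X>_t = int_0^t ((3/4) * X_s)^2 ds. Taking expectation inside the integral: E[<X>_t] = (3/4)^2 * int_0^t E[X_s^2] ds. For GBM, E[X_s^2] = x_0^2 * exp((2 mu + sigma^2) s). Integrating:
  E[<X>_t] = (3/4)^2 * (1/2)^2 * (exp((2*(1/2) + (3/4)^2) t) - 1) / (2*(1/2) + (3/4)^2)
           = (3/4)^2 * (1/2)^2 * (exp((25/16) t) - 1) / (25/16) = 9*exp(25*t/16)/100 - 9/100.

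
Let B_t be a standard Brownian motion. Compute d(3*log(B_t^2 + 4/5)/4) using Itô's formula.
d(3*log(B_t^2 + 4/5)/4) = (15*(4 - 5*B_t^2)/(4*(5*B_t^2 + 4)^2)) dt + (15*B_t/(2*(5*B_t^2 + 4))) dB_t

Itô's formula for f(B_t) gives d f(B_t) = f'(B_t) dB_t + (1/2) f''(B_t) dt. Compute derivatives of f(x) = 3*log(x^2 + 4/5)/4:
  f'(x)  = 15*x/(2*(5*x^2 + 4))
  f''(x) = 15*(4 - 5*x^2)/(2*(5*x^2 + 4)^2)
Substitute x = B_t and multiply the f'' term by 1/2:
  drift     = (1/2) * (15*(4 - 5*x^2)/(2*(5*x^2 + 4)^2)) evaluated at B_t = 15*(4 - 5*B_t^2)/(4*(5*B_t^2 + 4)^2)
  diffusion = (15*x/(2*(5*x^2 + 4))) evaluated at B_t = 15*B_t/(2*(5*B_t^2 + 4))
Therefore d(3*log(B_t^2 + 4/5)/4) = (15*(4 - 5*B_t^2)/(4*(5*B_t^2 + 4)^2)) dt + (15*B_t/(2*(5*B_t^2 + 4))) dB_t.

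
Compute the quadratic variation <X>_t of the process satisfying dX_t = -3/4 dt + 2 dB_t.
<X>_t = 4*t

For an Itô process dX_t = a(t) dt + b(t) dB_t, the quadratic variation is <X>_t = int_0^t b(s)^2 ds (the drift term does not contribute). Here b(s) = 2, so
  b(s)^2 = 4.
Integrating from 0 to t:
  <X>_t = int_0^t (4) ds = 4*t.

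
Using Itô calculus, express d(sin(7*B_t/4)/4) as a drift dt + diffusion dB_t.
d(sin(7*B_t/4)/4) = (-49*sin(7*B_t/4)/128) dt + (7*cos(7*B_t/4)/16) dB_t

Itô's formula for f(B_t) gives d f(B_t) = f'(B_t) dB_t + (1/2) f''(B_t) dt. Compute derivatives of f(x) = sin(7*x/4)/4:
  f'(x)  = 7*cos(7*x/4)/16
  f''(x) = -49*sin(7*x/4)/64
Substitute x = B_t and multiply the f'' term by 1/2:
  drift     = (1/2) * (-49*sin(7*x/4)/64) evaluated at B_t = -49*sin(7*B_t/4)/128
  diffusion = (7*cos(7*x/4)/16) evaluated at B_t = 7*cos(7*B_t/4)/16
Therefore d(sin(7*B_t/4)/4) = (-49*sin(7*B_t/4)/128) dt + (7*cos(7*B_t/4)/16) dB_t.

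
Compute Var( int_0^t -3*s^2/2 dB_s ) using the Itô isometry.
Var = 9*t^5/20

The Itô integral of a deterministic integrand f(s) has mean 0 because each increment f(s) * (B_{s+ds} - B_s) has mean 0. By the Itô isometry:
  Var( int_0^t f(s) dB_s ) = E[ (int_0^t f(s) dB_s)^2 ] = int_0^t f(s)^2 ds.
Here f(s) = -3*s^2/2, so f(s)^2 = 9*s^4/4. Integrate:
  int_0^t (9*s^4/4) ds = 9*t^5/20.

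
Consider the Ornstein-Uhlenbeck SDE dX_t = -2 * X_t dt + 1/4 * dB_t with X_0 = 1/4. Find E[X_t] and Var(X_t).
E[X_t] = exp(-2*t)/4; Var(X_t) = 1/64 - exp(-4*t)/64

The OU SDE dX = -theta X dt + sigma dB admits the integrating factor exp(theta t): d(exp(theta t) X_t) = sigma exp(theta t) dB_t. Integrating from 0 to t:
  X_t = x_0 * exp(-theta t) + sigma * int_0^t exp(-theta (t-s)) dB_s.
The Itô integral has mean 0 and (by the Itô isometry) variance sigma^2 * int_0^t exp(-2 theta (t - s)) ds = sigma^2 * (1 - exp(-2 theta t)) / (2 theta).
With theta = 2, sigma = 1/4, x_0 = 1/4:
  E[X_t] = 1/4 * exp(-2 t) = exp(-2*t)/4
  Var(X_t) = (1/4)^2 * (1 - exp(-2*2 t)) / (2 * 2) = 1/64 - exp(-4*t)/64.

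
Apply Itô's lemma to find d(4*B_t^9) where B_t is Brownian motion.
d(4*B_t^9) = (144*B_t^7) dt + (36*B_t^8) dB_t

Itô's formula for f(B_t) gives d f(B_t) = f'(B_t) dB_t + (1/2) f''(B_t) dt. Compute derivatives of f(x) = 4*x^9:
  f'(x)  = 36*x^8
  f''(x) = 288*x^7
Substitute x = B_t and multiply the f'' term by 1/2:
  drift     = (1/2) * (288*x^7) evaluated at B_t = 144*B_t^7
  diffusion = (36*x^8) evaluated at B_t = 36*B_t^8
Therefore d(4*B_t^9) = (144*B_t^7) dt + (36*B_t^8) dB_t.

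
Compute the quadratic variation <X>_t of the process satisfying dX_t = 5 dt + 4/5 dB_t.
<X>_t = 16*t/25

For an Itô process dX_t = a(t) dt + b(t) dB_t, the quadratic variation is <X>_t = int_0^t b(s)^2 ds (the drift term does not contribute). Here b(s) = 4/5, so
  b(s)^2 = 16/25.
Integrating from 0 to t:
  <X>_t = int_0^t (16/25) ds = 16*t/25.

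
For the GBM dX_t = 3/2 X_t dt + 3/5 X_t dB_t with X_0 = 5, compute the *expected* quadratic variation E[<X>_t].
E[<X>_t] = 75*exp(84*t/25)/28 - 75/28

<X>_t = int_0^t ((3/5) * X_s)^2 ds. Taking expectation inside the integral: E[<X>_t] = (3/5)^2 * int_0^t E[X_s^2] ds. For GBM, E[X_s^2] = x_0^2 * exp((2 mu + sigma^2) s). Integrating:
  E[<X>_t] = (3/5)^2 * 5^2 * (exp((2*(3/2) + (3/5)^2) t) - 1) / (2*(3/2) + (3/5)^2)
           = (3/5)^2 * 5^2 * (exp((84/25) t) - 1) / (84/25) = 75*exp(84*t/25)/28 - 75/28.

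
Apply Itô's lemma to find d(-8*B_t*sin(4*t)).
d(-8*B_t*sin(4*t)) = (-32*B_t*cos(4*t)) dt + (-8*sin(4*t)) dB_t

Itô's formula for f(t, x): d f(t, B_t) = (f_t + (1/2) f_xx) dt + f_x dB_t. Compute partials of f(t, x) = -8*x*sin(4*t):
  f_t(t,x)  = -32*x*cos(4*t)
  f_x(t,x)  = -8*sin(4*t)
  f_xx(t,x) = 0
Assemble drift = f_t + (1/2) f_xx = -32*x*cos(4*t) and diffusion = f_x = -8*sin(4*t). Substituting x = B_t:
  d(-8*B_t*sin(4*t)) = (-32*B_t*cos(4*t)) dt + (-8*sin(4*t)) dB_t.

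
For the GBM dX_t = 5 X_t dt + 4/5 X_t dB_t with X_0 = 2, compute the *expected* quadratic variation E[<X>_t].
E[<X>_t] = 32*exp(266*t/25)/133 - 32/133

<X>_t = int_0^t ((4/5) * X_s)^2 ds. Taking expectation inside the integral: E[<X>_t] = (4/5)^2 * int_0^t E[X_s^2] ds. For GBM, E[X_s^2] = x_0^2 * exp((2 mu + sigma^2) s). Integrating:
  E[<X>_t] = (4/5)^2 * 2^2 * (exp((2*5 + (4/5)^2) t) - 1) / (2*5 + (4/5)^2)
           = (4/5)^2 * 2^2 * (exp((266/25) t) - 1) / (266/25) = 32*exp(266*t/25)/133 - 32/133.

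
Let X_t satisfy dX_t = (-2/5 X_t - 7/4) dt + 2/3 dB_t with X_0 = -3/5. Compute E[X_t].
E[X_t] = -35/8 + 151*exp(-2*t/5)/40

Taking expectations and using E[dB_t] = 0, the mean m(t) = E[X_t] satisfies the ODE m'(t) = a m(t) + b with m(0) = x_0. With a = -2/5, b = -7/4, x_0 = -3/5, the solution is
  m(t) = x_0 * exp(a t) + (b/a) * (exp(a t) - 1)
       = (-3/5) * exp((-2/5) t) + ((-7/4)/(-2/5)) * (exp((-2/5) t) - 1)
       = -35/8 + 151*exp(-2*t/5)/40.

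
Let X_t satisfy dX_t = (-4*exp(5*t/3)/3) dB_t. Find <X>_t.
<X>_t = 8*exp(10*t/3)/15 - 8/15

For an Itô process dX_t = a(t) dt + b(t) dB_t, the quadratic variation is <X>_t = int_0^t b(s)^2 ds (the drift term does not contribute). Here b(s) = -4*exp(5*s/3)/3, so
  b(s)^2 = 16*exp(10*s/3)/9.
Integrating from 0 to t:
  <X>_t = int_0^t (16*exp(10*s/3)/9) ds = 8*exp(10*t/3)/15 - 8/15.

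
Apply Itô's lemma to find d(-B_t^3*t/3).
d(-B_t^3*t/3) = (-B_t*(B_t^2/3 + t)) dt + (-B_t^2*t) dB_t

Itô's formula for f(t, x): d f(t, B_t) = (f_t + (1/2) f_xx) dt + f_x dB_t. Compute partials of f(t, x) = -t*x^3/3:
  f_t(t,x)  = -x^3/3
  f_x(t,x)  = -t*x^2
  f_xx(t,x) = -2*t*x
Assemble drift = f_t + (1/2) f_xx = -x*(t + x^2/3) and diffusion = f_x = -t*x^2. Substituting x = B_t:
  d(-B_t^3*t/3) = (-B_t*(B_t^2/3 + t)) dt + (-B_t^2*t) dB_t.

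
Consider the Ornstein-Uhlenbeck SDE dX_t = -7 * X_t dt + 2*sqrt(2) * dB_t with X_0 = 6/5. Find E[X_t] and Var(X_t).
E[X_t] = 6*exp(-7*t)/5; Var(X_t) = 4/7 - 4*exp(-14*t)/7

The OU SDE dX = -theta X dt + sigma dB admits the integrating factor exp(theta t): d(exp(theta t) X_t) = sigma exp(theta t) dB_t. Integrating from 0 to t:
  X_t = x_0 * exp(-theta t) + sigma * int_0^t exp(-theta (t-s)) dB_s.
The Itô integral has mean 0 and (by the Itô isometry) variance sigma^2 * int_0^t exp(-2 theta (t - s)) ds = sigma^2 * (1 - exp(-2 theta t)) / (2 theta).
With theta = 7, sigma = 2*sqrt(2), x_0 = 6/5:
  E[X_t] = 6/5 * exp(-7 t) = 6*exp(-7*t)/5
  Var(X_t) = (2*sqrt(2))^2 * (1 - exp(-2*7 t)) / (2 * 7) = 4/7 - 4*exp(-14*t)/7.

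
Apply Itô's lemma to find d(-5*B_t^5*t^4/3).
d(-5*B_t^5*t^4/3) = (10*B_t^3*t^3*(-2*B_t^2 - 5*t)/3) dt + (-25*B_t^4*t^4/3) dB_t

Itô's formula for f(t, x): d f(t, B_t) = (f_t + (1/2) f_xx) dt + f_x dB_t. Compute partials of f(t, x) = -5*t^4*x^5/3:
  f_t(t,x)  = -20*t^3*x^5/3
  f_x(t,x)  = -25*t^4*x^4/3
  f_xx(t,x) = -100*t^4*x^3/3
Assemble drift = f_t + (1/2) f_xx = 10*t^3*x^3*(-5*t - 2*x^2)/3 and diffusion = f_x = -25*t^4*x^4/3. Substituting x = B_t:
  d(-5*B_t^5*t^4/3) = (10*B_t^3*t^3*(-2*B_t^2 - 5*t)/3) dt + (-25*B_t^4*t^4/3) dB_t.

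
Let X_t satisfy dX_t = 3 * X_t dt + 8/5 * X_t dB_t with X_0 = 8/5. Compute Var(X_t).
Var(X_t) = 64*(exp(64*t/25) - 1)*exp(6*t)/25

For GBM dX = mu X dt + sigma X dB with X_0 = x_0, apply Itô to Y = log X: dY = (mu - sigma^2/2) dt + sigma dB, so Y_t = log(x_0) + (mu - sigma^2/2) t + sigma B_t and hence X_t = x_0 * exp((mu - sigma^2/2) t + sigma B_t).
With mu = 3, sigma = 8/5, x_0 = 8/5, this gives:
  X_t = 8/5 * exp((43/25) * t + (8/5) * B_t).
Since sigma*B_t ~ Normal(0, sigma^2 t), E[exp(sigma*B_t)] = exp(sigma^2 t / 2); so E[X_t] = x_0 * exp((mu - sigma^2/2) t) * exp(sigma^2 t / 2) = x_0 * exp(mu t) = 8*exp(3*t)/5.
Var(X_t) = E[X_t^2] - (E[X_t])^2 = x_0^2 * exp(2 mu t) * (exp(sigma^2 t) - 1) = 64*(exp(64*t/25) - 1)*exp(6*t)/25.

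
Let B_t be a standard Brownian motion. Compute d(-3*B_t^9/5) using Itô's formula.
d(-3*B_t^9/5) = (-108*B_t^7/5) dt + (-27*B_t^8/5) dB_t

Itô's formula for f(B_t) gives d f(B_t) = f'(B_t) dB_t + (1/2) f''(B_t) dt. Compute derivatives of f(x) = -3*x^9/5:
  f'(x)  = -27*x^8/5
  f''(x) = -216*x^7/5
Substitute x = B_t and multiply the f'' term by 1/2:
  drift     = (1/2) * (-216*x^7/5) evaluated at B_t = -108*B_t^7/5
  diffusion = (-27*x^8/5) evaluated at B_t = -27*B_t^8/5
Therefore d(-3*B_t^9/5) = (-108*B_t^7/5) dt + (-27*B_t^8/5) dB_t.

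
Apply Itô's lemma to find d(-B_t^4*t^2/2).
d(-B_t^4*t^2/2) = (B_t^2*t*(-B_t^2 - 3*t)) dt + (-2*B_t^3*t^2) dB_t

Itô's formula for f(t, x): d f(t, B_t) = (f_t + (1/2) f_xx) dt + f_x dB_t. Compute partials of f(t, x) = -t^2*x^4/2:
  f_t(t,x)  = -t*x^4
  f_x(t,x)  = -2*t^2*x^3
  f_xx(t,x) = -6*t^2*x^2
Assemble drift = f_t + (1/2) f_xx = t*x^2*(-3*t - x^2) and diffusion = f_x = -2*t^2*x^3. Substituting x = B_t:
  d(-B_t^4*t^2/2) = (B_t^2*t*(-B_t^2 - 3*t)) dt + (-2*B_t^3*t^2) dB_t.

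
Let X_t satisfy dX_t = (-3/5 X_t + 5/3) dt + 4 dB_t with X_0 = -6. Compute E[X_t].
E[X_t] = 25/9 - 79*exp(-3*t/5)/9

Taking expectations and using E[dB_t] = 0, the mean m(t) = E[X_t] satisfies the ODE m'(t) = a m(t) + b with m(0) = x_0. With a = -3/5, b = 5/3, x_0 = -6, the solution is
  m(t) = x_0 * exp(a t) + (b/a) * (exp(a t) - 1)
       = (-6) * exp((-3/5) t) + ((5/3)/(-3/5)) * (exp((-3/5) t) - 1)
       = 25/9 - 79*exp(-3*t/5)/9.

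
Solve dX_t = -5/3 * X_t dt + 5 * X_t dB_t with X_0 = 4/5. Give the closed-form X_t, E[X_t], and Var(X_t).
X_t = 4/5 * exp((-85/6) t + (5) B_t); E[X_t] = 4*exp(-5*t/3)/5; Var(X_t) = (16*exp(25*t) - 16)*exp(-10*t/3)/25

For GBM dX = mu X dt + sigma X dB with X_0 = x_0, apply Itô to Y = log X: dY = (mu - sigma^2/2) dt + sigma dB, so Y_t = log(x_0) + (mu - sigma^2/2) t + sigma B_t and hence X_t = x_0 * exp((mu - sigma^2/2) t + sigma B_t).
With mu = -5/3, sigma = 5, x_0 = 4/5, this gives:
  X_t = 4/5 * exp((-85/6) * t + (5) * B_t).
Since sigma*B_t ~ Normal(0, sigma^2 t), E[exp(sigma*B_t)] = exp(sigma^2 t / 2); so E[X_t] = x_0 * exp((mu - sigma^2/2) t) * exp(sigma^2 t / 2) = x_0 * exp(mu t) = 4*exp(-5*t/3)/5.
Var(X_t) = E[X_t^2] - (E[X_t])^2 = x_0^2 * exp(2 mu t) * (exp(sigma^2 t) - 1) = (16*exp(25*t) - 16)*exp(-10*t/3)/25.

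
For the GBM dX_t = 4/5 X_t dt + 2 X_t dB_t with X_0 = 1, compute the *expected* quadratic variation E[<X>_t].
E[<X>_t] = 5*exp(28*t/5)/7 - 5/7

<X>_t = int_0^t (2 * X_s)^2 ds. Taking expectation inside the integral: E[<X>_t] = 2^2 * int_0^t E[X_s^2] ds. For GBM, E[X_s^2] = x_0^2 * exp((2 mu + sigma^2) s). Integrating:
  E[<X>_t] = 2^2 * 1^2 * (exp((2*(4/5) + 2^2) t) - 1) / (2*(4/5) + 2^2)
           = 2^2 * 1^2 * (exp((28/5) t) - 1) / (28/5) = 5*exp(28*t/5)/7 - 5/7.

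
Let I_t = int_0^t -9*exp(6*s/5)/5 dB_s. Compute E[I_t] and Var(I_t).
E[I_t] = 0; Var(I_t) = 27*exp(12*t/5)/20 - 27/20

The Itô integral of a deterministic integrand f(s) has mean 0 because each increment f(s) * (B_{s+ds} - B_s) has mean 0. By the Itô isometry:
  Var( int_0^t f(s) dB_s ) = E[ (int_0^t f(s) dB_s)^2 ] = int_0^t f(s)^2 ds.
Here f(s) = -9*exp(6*s/5)/5, so f(s)^2 = 81*exp(12*s/5)/25. Integrate:
  int_0^t (81*exp(12*s/5)/25) ds = 27*exp(12*t/5)/20 - 27/20.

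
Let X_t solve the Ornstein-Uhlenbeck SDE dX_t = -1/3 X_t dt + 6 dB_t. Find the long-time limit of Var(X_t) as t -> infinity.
lim Var(X_t) = 54

The OU SDE dX = -theta X dt + sigma dB admits the integrating factor exp(theta t): d(exp(theta t) X_t) = sigma exp(theta t) dB_t. Integrating from 0 to t gives X_t = x_0 * exp(-theta t) + sigma * int_0^t exp(-theta (t-s)) dB_s for any initial x_0. The Itô integral has variance (by the Itô isometry) sigma^2 * int_0^t exp(-2 theta (t - s)) ds = sigma^2 * (1 - exp(-2 theta t)) / (2 theta), independent of x_0.
With theta = 1/3, sigma = 6:
  Var(X_t) = (6)^2 * (1 - exp(-2*1/3 t)) / (2 * 1/3) = 54 - 54*exp(-2*t/3).
As t -> infinity, exp(-2*1/3 t) -> 0, so the stationary variance is sigma^2 / (2 theta) = 54.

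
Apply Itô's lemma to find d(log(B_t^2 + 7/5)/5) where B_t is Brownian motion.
d(log(B_t^2 + 7/5)/5) = ((7 - 5*B_t^2)/(5*B_t^2 + 7)^2) dt + (2*B_t/(5*B_t^2 + 7)) dB_t

Itô's formula for f(B_t) gives d f(B_t) = f'(B_t) dB_t + (1/2) f''(B_t) dt. Compute derivatives of f(x) = log(x^2 + 7/5)/5:
  f'(x)  = 2*x/(5*x^2 + 7)
  f''(x) = 2*(7 - 5*x^2)/(5*x^2 + 7)^2
Substitute x = B_t and multiply the f'' term by 1/2:
  drift     = (1/2) * (2*(7 - 5*x^2)/(5*x^2 + 7)^2) evaluated at B_t = (7 - 5*B_t^2)/(5*B_t^2 + 7)^2
  diffusion = (2*x/(5*x^2 + 7)) evaluated at B_t = 2*B_t/(5*B_t^2 + 7)
Therefore d(log(B_t^2 + 7/5)/5) = ((7 - 5*B_t^2)/(5*B_t^2 + 7)^2) dt + (2*B_t/(5*B_t^2 + 7)) dB_t.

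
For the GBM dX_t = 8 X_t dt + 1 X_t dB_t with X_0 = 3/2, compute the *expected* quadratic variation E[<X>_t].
E[<X>_t] = 9*exp(17*t)/68 - 9/68

<X>_t = int_0^t (1 * X_s)^2 ds. Taking expectation inside the integral: E[<X>_t] = 1^2 * int_0^t E[X_s^2] ds. For GBM, E[X_s^2] = x_0^2 * exp((2 mu + sigma^2) s). Integrating:
  E[<X>_t] = 1^2 * (3/2)^2 * (exp((2*8 + 1^2) t) - 1) / (2*8 + 1^2)
           = 1^2 * (3/2)^2 * (exp(17 t) - 1) / 17 = 9*exp(17*t)/68 - 9/68.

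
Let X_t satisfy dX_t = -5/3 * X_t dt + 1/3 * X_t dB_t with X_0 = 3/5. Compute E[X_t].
E[X_t] = 3*exp(-5*t/3)/5

For GBM dX = mu X dt + sigma X dB with X_0 = x_0, apply Itô to Y = log X: dY = (mu - sigma^2/2) dt + sigma dB, so Y_t = log(x_0) + (mu - sigma^2/2) t + sigma B_t and hence X_t = x_0 * exp((mu - sigma^2/2) t + sigma B_t).
With mu = -5/3, sigma = 1/3, x_0 = 3/5, this gives:
  X_t = 3/5 * exp((-31/18) * t + (1/3) * B_t).
Since sigma*B_t ~ Normal(0, sigma^2 t), E[exp(sigma*B_t)] = exp(sigma^2 t / 2); so E[X_t] = x_0 * exp((mu - sigma^2/2) t) * exp(sigma^2 t / 2) = x_0 * exp(mu t) = 3*exp(-5*t/3)/5.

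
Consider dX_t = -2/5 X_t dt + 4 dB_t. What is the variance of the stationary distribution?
lim Var(X_t) = 20

The OU SDE dX = -theta X dt + sigma dB admits the integrating factor exp(theta t): d(exp(theta t) X_t) = sigma exp(theta t) dB_t. Integrating from 0 to t gives X_t = x_0 * exp(-theta t) + sigma * int_0^t exp(-theta (t-s)) dB_s for any initial x_0. The Itô integral has variance (by the Itô isometry) sigma^2 * int_0^t exp(-2 theta (t - s)) ds = sigma^2 * (1 - exp(-2 theta t)) / (2 theta), independent of x_0.
With theta = 2/5, sigma = 4:
  Var(X_t) = (4)^2 * (1 - exp(-2*2/5 t)) / (2 * 2/5) = 20 - 20*exp(-4*t/5).
As t -> infinity, exp(-2*2/5 t) -> 0, so the stationary variance is sigma^2 / (2 theta) = 20.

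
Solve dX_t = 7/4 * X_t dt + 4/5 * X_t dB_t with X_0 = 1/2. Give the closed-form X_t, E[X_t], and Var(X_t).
X_t = 1/2 * exp((143/100) t + (4/5) B_t); E[X_t] = exp(7*t/4)/2; Var(X_t) = (exp(16*t/25) - 1)*exp(7*t/2)/4

For GBM dX = mu X dt + sigma X dB with X_0 = x_0, apply Itô to Y = log X: dY = (mu - sigma^2/2) dt + sigma dB, so Y_t = log(x_0) + (mu - sigma^2/2) t + sigma B_t and hence X_t = x_0 * exp((mu - sigma^2/2) t + sigma B_t).
With mu = 7/4, sigma = 4/5, x_0 = 1/2, this gives:
  X_t = 1/2 * exp((143/100) * t + (4/5) * B_t).
Since sigma*B_t ~ Normal(0, sigma^2 t), E[exp(sigma*B_t)] = exp(sigma^2 t / 2); so E[X_t] = x_0 * exp((mu - sigma^2/2) t) * exp(sigma^2 t / 2) = x_0 * exp(mu t) = exp(7*t/4)/2.
Var(X_t) = E[X_t^2] - (E[X_t])^2 = x_0^2 * exp(2 mu t) * (exp(sigma^2 t) - 1) = (exp(16*t/25) - 1)*exp(7*t/2)/4.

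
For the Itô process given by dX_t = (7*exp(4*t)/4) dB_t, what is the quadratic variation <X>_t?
<X>_t = 49*exp(8*t)/128 - 49/128

For an Itô process dX_t = a(t) dt + b(t) dB_t, the quadratic variation is <X>_t = int_0^t b(s)^2 ds (the drift term does not contribute). Here b(s) = 7*exp(4*s)/4, so
  b(s)^2 = 49*exp(8*s)/16.
Integrating from 0 to t:
  <X>_t = int_0^t (49*exp(8*s)/16) ds = 49*exp(8*t)/128 - 49/128.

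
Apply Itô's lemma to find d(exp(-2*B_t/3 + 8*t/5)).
d(exp(-2*B_t/3 + 8*t/5)) = (82*exp(-2*B_t/3 + 8*t/5)/45) dt + (-2*exp(-2*B_t/3 + 8*t/5)/3) dB_t

Itô's formula for f(t, x): d f(t, B_t) = (f_t + (1/2) f_xx) dt + f_x dB_t. Compute partials of f(t, x) = exp(8*t/5 - 2*x/3):
  f_t(t,x)  = 8*exp(8*t/5 - 2*x/3)/5
  f_x(t,x)  = -2*exp(8*t/5 - 2*x/3)/3
  f_xx(t,x) = 4*exp(8*t/5 - 2*x/3)/9
Assemble drift = f_t + (1/2) f_xx = 82*exp(8*t/5 - 2*x/3)/45 and diffusion = f_x = -2*exp(8*t/5 - 2*x/3)/3. Substituting x = B_t:
  d(exp(-2*B_t/3 + 8*t/5)) = (82*exp(-2*B_t/3 + 8*t/5)/45) dt + (-2*exp(-2*B_t/3 + 8*t/5)/3) dB_t.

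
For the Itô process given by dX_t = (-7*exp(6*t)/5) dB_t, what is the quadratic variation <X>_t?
<X>_t = 49*exp(12*t)/300 - 49/300

For an Itô process dX_t = a(t) dt + b(t) dB_t, the quadratic variation is <X>_t = int_0^t b(s)^2 ds (the drift term does not contribute). Here b(s) = -7*exp(6*s)/5, so
  b(s)^2 = 49*exp(12*s)/25.
Integrating from 0 to t:
  <X>_t = int_0^t (49*exp(12*s)/25) ds = 49*exp(12*t)/300 - 49/300.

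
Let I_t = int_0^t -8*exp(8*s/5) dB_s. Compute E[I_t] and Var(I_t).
E[I_t] = 0; Var(I_t) = 20*exp(16*t/5) - 20

The Itô integral of a deterministic integrand f(s) has mean 0 because each increment f(s) * (B_{s+ds} - B_s) has mean 0. By the Itô isometry:
  Var( int_0^t f(s) dB_s ) = E[ (int_0^t f(s) dB_s)^2 ] = int_0^t f(s)^2 ds.
Here f(s) = -8*exp(8*s/5), so f(s)^2 = 64*exp(16*s/5). Integrate:
  int_0^t (64*exp(16*s/5)) ds = 20*exp(16*t/5) - 20.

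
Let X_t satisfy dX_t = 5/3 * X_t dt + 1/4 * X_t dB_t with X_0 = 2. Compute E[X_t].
E[X_t] = 2*exp(5*t/3)

For GBM dX = mu X dt + sigma X dB with X_0 = x_0, apply Itô to Y = log X: dY = (mu - sigma^2/2) dt + sigma dB, so Y_t = log(x_0) + (mu - sigma^2/2) t + sigma B_t and hence X_t = x_0 * exp((mu - sigma^2/2) t + sigma B_t).
With mu = 5/3, sigma = 1/4, x_0 = 2, this gives:
  X_t = 2 * exp((157/96) * t + (1/4) * B_t).
Since sigma*B_t ~ Normal(0, sigma^2 t), E[exp(sigma*B_t)] = exp(sigma^2 t / 2); so E[X_t] = x_0 * exp((mu - sigma^2/2) t) * exp(sigma^2 t / 2) = x_0 * exp(mu t) = 2*exp(5*t/3).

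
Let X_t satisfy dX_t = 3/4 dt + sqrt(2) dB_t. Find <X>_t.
<X>_t = 2*t

For an Itô process dX_t = a(t) dt + b(t) dB_t, the quadratic variation is <X>_t = int_0^t b(s)^2 ds (the drift term does not contribute). Here b(s) = sqrt(2), so
  b(s)^2 = 2.
Integrating from 0 to t:
  <X>_t = int_0^t (2) ds = 2*t.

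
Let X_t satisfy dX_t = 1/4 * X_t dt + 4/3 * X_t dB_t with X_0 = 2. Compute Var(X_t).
Var(X_t) = 4*(exp(16*t/9) - 1)*exp(t/2)

For GBM dX = mu X dt + sigma X dB with X_0 = x_0, apply Itô to Y = log X: dY = (mu - sigma^2/2) dt + sigma dB, so Y_t = log(x_0) + (mu - sigma^2/2) t + sigma B_t and hence X_t = x_0 * exp((mu - sigma^2/2) t + sigma B_t).
With mu = 1/4, sigma = 4/3, x_0 = 2, this gives:
  X_t = 2 * exp((-23/36) * t + (4/3) * B_t).
Since sigma*B_t ~ Normal(0, sigma^2 t), E[exp(sigma*B_t)] = exp(sigma^2 t / 2); so E[X_t] = x_0 * exp((mu - sigma^2/2) t) * exp(sigma^2 t / 2) = x_0 * exp(mu t) = 2*exp(t/4).
Var(X_t) = E[X_t^2] - (E[X_t])^2 = x_0^2 * exp(2 mu t) * (exp(sigma^2 t) - 1) = 4*(exp(16*t/9) - 1)*exp(t/2).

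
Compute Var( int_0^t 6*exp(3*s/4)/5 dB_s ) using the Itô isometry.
Var = 24*exp(3*t/2)/25 - 24/25

The Itô integral of a deterministic integrand f(s) has mean 0 because each increment f(s) * (B_{s+ds} - B_s) has mean 0. By the Itô isometry:
  Var( int_0^t f(s) dB_s ) = E[ (int_0^t f(s) dB_s)^2 ] = int_0^t f(s)^2 ds.
Here f(s) = 6*exp(3*s/4)/5, so f(s)^2 = 36*exp(3*s/2)/25. Integrate:
  int_0^t (36*exp(3*s/2)/25) ds = 24*exp(3*t/2)/25 - 24/25.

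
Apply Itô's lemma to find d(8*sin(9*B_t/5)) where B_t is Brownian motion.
d(8*sin(9*B_t/5)) = (-324*sin(9*B_t/5)/25) dt + (72*cos(9*B_t/5)/5) dB_t

Itô's formula for f(B_t) gives d f(B_t) = f'(B_t) dB_t + (1/2) f''(B_t) dt. Compute derivatives of f(x) = 8*sin(9*x/5):
  f'(x)  = 72*cos(9*x/5)/5
  f''(x) = -648*sin(9*x/5)/25
Substitute x = B_t and multiply the f'' term by 1/2:
  drift     = (1/2) * (-648*sin(9*x/5)/25) evaluated at B_t = -324*sin(9*B_t/5)/25
  diffusion = (72*cos(9*x/5)/5) evaluated at B_t = 72*cos(9*B_t/5)/5
Therefore d(8*sin(9*B_t/5)) = (-324*sin(9*B_t/5)/25) dt + (72*cos(9*B_t/5)/5) dB_t.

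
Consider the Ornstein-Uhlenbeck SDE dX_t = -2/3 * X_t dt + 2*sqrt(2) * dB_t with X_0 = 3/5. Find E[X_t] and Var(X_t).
E[X_t] = 3*exp(-2*t/3)/5; Var(X_t) = 6 - 6*exp(-4*t/3)

The OU SDE dX = -theta X dt + sigma dB admits the integrating factor exp(theta t): d(exp(theta t) X_t) = sigma exp(theta t) dB_t. Integrating from 0 to t:
  X_t = x_0 * exp(-theta t) + sigma * int_0^t exp(-theta (t-s)) dB_s.
The Itô integral has mean 0 and (by the Itô isometry) variance sigma^2 * int_0^t exp(-2 theta (t - s)) ds = sigma^2 * (1 - exp(-2 theta t)) / (2 theta).
With theta = 2/3, sigma = 2*sqrt(2), x_0 = 3/5:
  E[X_t] = 3/5 * exp(-2/3 t) = 3*exp(-2*t/3)/5
  Var(X_t) = (2*sqrt(2))^2 * (1 - exp(-2*2/3 t)) / (2 * 2/3) = 6 - 6*exp(-4*t/3).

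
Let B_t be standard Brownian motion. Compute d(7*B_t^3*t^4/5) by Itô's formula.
d(7*B_t^3*t^4/5) = (7*B_t*t^3*(4*B_t^2 + 3*t)/5) dt + (21*B_t^2*t^4/5) dB_t

Itô's formula for f(t, x): d f(t, B_t) = (f_t + (1/2) f_xx) dt + f_x dB_t. Compute partials of f(t, x) = 7*t^4*x^3/5:
  f_t(t,x)  = 28*t^3*x^3/5
  f_x(t,x)  = 21*t^4*x^2/5
  f_xx(t,x) = 42*t^4*x/5
Assemble drift = f_t + (1/2) f_xx = 7*t^3*x*(3*t + 4*x^2)/5 and diffusion = f_x = 21*t^4*x^2/5. Substituting x = B_t:
  d(7*B_t^3*t^4/5) = (7*B_t*t^3*(4*B_t^2 + 3*t)/5) dt + (21*B_t^2*t^4/5) dB_t.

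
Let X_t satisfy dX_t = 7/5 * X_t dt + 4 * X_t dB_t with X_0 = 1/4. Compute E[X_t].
E[X_t] = exp(7*t/5)/4

For GBM dX = mu X dt + sigma X dB with X_0 = x_0, apply Itô to Y = log X: dY = (mu - sigma^2/2) dt + sigma dB, so Y_t = log(x_0) + (mu - sigma^2/2) t + sigma B_t and hence X_t = x_0 * exp((mu - sigma^2/2) t + sigma B_t).
With mu = 7/5, sigma = 4, x_0 = 1/4, this gives:
  X_t = 1/4 * exp((-33/5) * t + (4) * B_t).
Since sigma*B_t ~ Normal(0, sigma^2 t), E[exp(sigma*B_t)] = exp(sigma^2 t / 2); so E[X_t] = x_0 * exp((mu - sigma^2/2) t) * exp(sigma^2 t / 2) = x_0 * exp(mu t) = exp(7*t/5)/4.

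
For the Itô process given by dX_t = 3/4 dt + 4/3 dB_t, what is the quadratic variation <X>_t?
<X>_t = 16*t/9

For an Itô process dX_t = a(t) dt + b(t) dB_t, the quadratic variation is <X>_t = int_0^t b(s)^2 ds (the drift term does not contribute). Here b(s) = 4/3, so
  b(s)^2 = 16/9.
Integrating from 0 to t:
  <X>_t = int_0^t (16/9) ds = 16*t/9.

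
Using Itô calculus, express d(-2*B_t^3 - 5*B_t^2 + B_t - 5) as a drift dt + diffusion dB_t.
d(-2*B_t^3 - 5*B_t^2 + B_t - 5) = (-6*B_t - 5) dt + (-6*B_t^2 - 10*B_t + 1) dB_t

Itô's formula for f(B_t) gives d f(B_t) = f'(B_t) dB_t + (1/2) f''(B_t) dt. Compute derivatives of f(x) = -2*x^3 - 5*x^2 + x - 5:
  f'(x)  = -6*x^2 - 10*x + 1
  f''(x) = -12*x - 10
Substitute x = B_t and multiply the f'' term by 1/2:
  drift     = (1/2) * (-12*x - 10) evaluated at B_t = -6*B_t - 5
  diffusion = (-6*x^2 - 10*x + 1) evaluated at B_t = -6*B_t^2 - 10*B_t + 1
Therefore d(-2*B_t^3 - 5*B_t^2 + B_t - 5) = (-6*B_t - 5) dt + (-6*B_t^2 - 10*B_t + 1) dB_t.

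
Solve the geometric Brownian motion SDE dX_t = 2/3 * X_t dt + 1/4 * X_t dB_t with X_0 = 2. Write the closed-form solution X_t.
X_t = 2 * exp((61/96) * t + (1/4) * B_t)

For GBM dX = mu X dt + sigma X dB with X_0 = x_0, apply Itô to Y = log X: dY = (mu - sigma^2/2) dt + sigma dB, so Y_t = log(x_0) + (mu - sigma^2/2) t + sigma B_t and hence X_t = x_0 * exp((mu - sigma^2/2) t + sigma B_t).
With mu = 2/3, sigma = 1/4, x_0 = 2, this gives:
  X_t = 2 * exp((61/96) * t + (1/4) * B_t).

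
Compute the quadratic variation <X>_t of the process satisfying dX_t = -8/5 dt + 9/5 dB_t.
<X>_t = 81*t/25

For an Itô process dX_t = a(t) dt + b(t) dB_t, the quadratic variation is <X>_t = int_0^t b(s)^2 ds (the drift term does not contribute). Here b(s) = 9/5, so
  b(s)^2 = 81/25.
Integrating from 0 to t:
  <X>_t = int_0^t (81/25) ds = 81*t/25.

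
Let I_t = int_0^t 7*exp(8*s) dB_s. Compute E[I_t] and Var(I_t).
E[I_t] = 0; Var(I_t) = 49*exp(16*t)/16 - 49/16

The Itô integral of a deterministic integrand f(s) has mean 0 because each increment f(s) * (B_{s+ds} - B_s) has mean 0. By the Itô isometry:
  Var( int_0^t f(s) dB_s ) = E[ (int_0^t f(s) dB_s)^2 ] = int_0^t f(s)^2 ds.
Here f(s) = 7*exp(8*s), so f(s)^2 = 49*exp(16*s). Integrate:
  int_0^t (49*exp(16*s)) ds = 49*exp(16*t)/16 - 49/16.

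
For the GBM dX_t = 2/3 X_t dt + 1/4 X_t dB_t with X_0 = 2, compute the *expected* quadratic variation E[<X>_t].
E[<X>_t] = 12*exp(67*t/48)/67 - 12/67

<X>_t = int_0^t ((1/4) * X_s)^2 ds. Taking expectation inside the integral: E[<X>_t] = (1/4)^2 * int_0^t E[X_s^2] ds. For GBM, E[X_s^2] = x_0^2 * exp((2 mu + sigma^2) s). Integrating:
  E[<X>_t] = (1/4)^2 * 2^2 * (exp((2*(2/3) + (1/4)^2) t) - 1) / (2*(2/3) + (1/4)^2)
           = (1/4)^2 * 2^2 * (exp((67/48) t) - 1) / (67/48) = 12*exp(67*t/48)/67 - 12/67.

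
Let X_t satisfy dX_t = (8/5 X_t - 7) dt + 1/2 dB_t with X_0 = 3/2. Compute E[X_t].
E[X_t] = 35/8 - 23*exp(8*t/5)/8

Taking expectations and using E[dB_t] = 0, the mean m(t) = E[X_t] satisfies the ODE m'(t) = a m(t) + b with m(0) = x_0. With a = 8/5, b = -7, x_0 = 3/2, the solution is
  m(t) = x_0 * exp(a t) + (b/a) * (exp(a t) - 1)
       = (3/2) * exp((8/5) t) + ((-7)/(8/5)) * (exp((8/5) t) - 1)
       = 35/8 - 23*exp(8*t/5)/8.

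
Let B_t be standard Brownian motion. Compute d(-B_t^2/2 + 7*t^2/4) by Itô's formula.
d(-B_t^2/2 + 7*t^2/4) = (7*t/2 - 1/2) dt + (-B_t) dB_t

Itô's formula for f(t, x): d f(t, B_t) = (f_t + (1/2) f_xx) dt + f_x dB_t. Compute partials of f(t, x) = 7*t^2/4 - x^2/2:
  f_t(t,x)  = 7*t/2
  f_x(t,x)  = -x
  f_xx(t,x) = -1
Assemble drift = f_t + (1/2) f_xx = 7*t/2 - 1/2 and diffusion = f_x = -x. Substituting x = B_t:
  d(-B_t^2/2 + 7*t^2/4) = (7*t/2 - 1/2) dt + (-B_t) dB_t.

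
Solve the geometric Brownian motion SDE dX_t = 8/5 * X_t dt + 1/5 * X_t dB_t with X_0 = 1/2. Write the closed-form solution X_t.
X_t = 1/2 * exp((79/50) * t + (1/5) * B_t)

For GBM dX = mu X dt + sigma X dB with X_0 = x_0, apply Itô to Y = log X: dY = (mu - sigma^2/2) dt + sigma dB, so Y_t = log(x_0) + (mu - sigma^2/2) t + sigma B_t and hence X_t = x_0 * exp((mu - sigma^2/2) t + sigma B_t).
With mu = 8/5, sigma = 1/5, x_0 = 1/2, this gives:
  X_t = 1/2 * exp((79/50) * t + (1/5) * B_t).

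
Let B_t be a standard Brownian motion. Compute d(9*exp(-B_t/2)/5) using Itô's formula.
d(9*exp(-B_t/2)/5) = (9*exp(-B_t/2)/40) dt + (-9*exp(-B_t/2)/10) dB_t

Itô's formula for f(B_t) gives d f(B_t) = f'(B_t) dB_t + (1/2) f''(B_t) dt. Compute derivatives of f(x) = 9*exp(-x/2)/5:
  f'(x)  = -9*exp(-x/2)/10
  f''(x) = 9*exp(-x/2)/20
Substitute x = B_t and multiply the f'' term by 1/2:
  drift     = (1/2) * (9*exp(-x/2)/20) evaluated at B_t = 9*exp(-B_t/2)/40
  diffusion = (-9*exp(-x/2)/10) evaluated at B_t = -9*exp(-B_t/2)/10
Therefore d(9*exp(-B_t/2)/5) = (9*exp(-B_t/2)/40) dt + (-9*exp(-B_t/2)/10) dB_t.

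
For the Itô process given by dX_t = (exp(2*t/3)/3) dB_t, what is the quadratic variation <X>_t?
<X>_t = exp(4*t/3)/12 - 1/12

For an Itô process dX_t = a(t) dt + b(t) dB_t, the quadratic variation is <X>_t = int_0^t b(s)^2 ds (the drift term does not contribute). Here b(s) = exp(2*s/3)/3, so
  b(s)^2 = exp(4*s/3)/9.
Integrating from 0 to t:
  <X>_t = int_0^t (exp(4*s/3)/9) ds = exp(4*t/3)/12 - 1/12.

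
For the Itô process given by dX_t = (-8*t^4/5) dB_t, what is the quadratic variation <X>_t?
<X>_t = 64*t^9/225

For an Itô process dX_t = a(t) dt + b(t) dB_t, the quadratic variation is <X>_t = int_0^t b(s)^2 ds (the drift term does not contribute). Here b(s) = -8*s^4/5, so
  b(s)^2 = 64*s^8/25.
Integrating from 0 to t:
  <X>_t = int_0^t (64*s^8/25) ds = 64*t^9/225.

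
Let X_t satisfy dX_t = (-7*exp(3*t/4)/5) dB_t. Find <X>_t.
<X>_t = 98*exp(3*t/2)/75 - 98/75

For an Itô process dX_t = a(t) dt + b(t) dB_t, the quadratic variation is <X>_t = int_0^t b(s)^2 ds (the drift term does not contribute). Here b(s) = -7*exp(3*s/4)/5, so
  b(s)^2 = 49*exp(3*s/2)/25.
Integrating from 0 to t:
  <X>_t = int_0^t (49*exp(3*s/2)/25) ds = 98*exp(3*t/2)/75 - 98/75.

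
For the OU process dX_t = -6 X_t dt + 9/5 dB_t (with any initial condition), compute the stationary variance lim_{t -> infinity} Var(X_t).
lim Var(X_t) = 27/100

The OU SDE dX = -theta X dt + sigma dB admits the integrating factor exp(theta t): d(exp(theta t) X_t) = sigma exp(theta t) dB_t. Integrating from 0 to t gives X_t = x_0 * exp(-theta t) + sigma * int_0^t exp(-theta (t-s)) dB_s for any initial x_0. The Itô integral has variance (by the Itô isometry) sigma^2 * int_0^t exp(-2 theta (t - s)) ds = sigma^2 * (1 - exp(-2 theta t)) / (2 theta), independent of x_0.
With theta = 6, sigma = 9/5:
  Var(X_t) = (9/5)^2 * (1 - exp(-2*6 t)) / (2 * 6) = 27/100 - 27*exp(-12*t)/100.
As t -> infinity, exp(-2*6 t) -> 0, so the stationary variance is sigma^2 / (2 theta) = 27/100.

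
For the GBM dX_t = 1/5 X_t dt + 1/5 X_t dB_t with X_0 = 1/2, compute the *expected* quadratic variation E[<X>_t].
E[<X>_t] = exp(11*t/25)/44 - 1/44

<X>_t = int_0^t ((1/5) * X_s)^2 ds. Taking expectation inside the integral: E[<X>_t] = (1/5)^2 * int_0^t E[X_s^2] ds. For GBM, E[X_s^2] = x_0^2 * exp((2 mu + sigma^2) s). Integrating:
  E[<X>_t] = (1/5)^2 * (1/2)^2 * (exp((2*(1/5) + (1/5)^2) t) - 1) / (2*(1/5) + (1/5)^2)
           = (1/5)^2 * (1/2)^2 * (exp((11/25) t) - 1) / (11/25) = exp(11*t/25)/44 - 1/44.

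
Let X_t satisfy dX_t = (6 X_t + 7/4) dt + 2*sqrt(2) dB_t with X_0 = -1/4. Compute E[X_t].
E[X_t] = exp(6*t)/24 - 7/24

Taking expectations and using E[dB_t] = 0, the mean m(t) = E[X_t] satisfies the ODE m'(t) = a m(t) + b with m(0) = x_0. With a = 6, b = 7/4, x_0 = -1/4, the solution is
  m(t) = x_0 * exp(a t) + (b/a) * (exp(a t) - 1)
       = (-1/4) * exp(6 t) + ((7/4)/6) * (exp(6 t) - 1)
       = exp(6*t)/24 - 7/24.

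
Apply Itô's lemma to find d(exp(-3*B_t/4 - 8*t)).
d(exp(-3*B_t/4 - 8*t)) = (-247*exp(-3*B_t/4 - 8*t)/32) dt + (-3*exp(-3*B_t/4 - 8*t)/4) dB_t

Itô's formula for f(t, x): d f(t, B_t) = (f_t + (1/2) f_xx) dt + f_x dB_t. Compute partials of f(t, x) = exp(-8*t - 3*x/4):
  f_t(t,x)  = -8*exp(-8*t - 3*x/4)
  f_x(t,x)  = -3*exp(-8*t - 3*x/4)/4
  f_xx(t,x) = 9*exp(-8*t - 3*x/4)/16
Assemble drift = f_t + (1/2) f_xx = -247*exp(-8*t - 3*x/4)/32 and diffusion = f_x = -3*exp(-8*t - 3*x/4)/4. Substituting x = B_t:
  d(exp(-3*B_t/4 - 8*t)) = (-247*exp(-3*B_t/4 - 8*t)/32) dt + (-3*exp(-3*B_t/4 - 8*t)/4) dB_t.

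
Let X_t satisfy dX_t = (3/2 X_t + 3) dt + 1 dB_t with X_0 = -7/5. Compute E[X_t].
E[X_t] = 3*exp(3*t/2)/5 - 2

Taking expectations and using E[dB_t] = 0, the mean m(t) = E[X_t] satisfies the ODE m'(t) = a m(t) + b with m(0) = x_0. With a = 3/2, b = 3, x_0 = -7/5, the solution is
  m(t) = x_0 * exp(a t) + (b/a) * (exp(a t) - 1)
       = (-7/5) * exp((3/2) t) + (3/(3/2)) * (exp((3/2) t) - 1)
       = 3*exp(3*t/2)/5 - 2.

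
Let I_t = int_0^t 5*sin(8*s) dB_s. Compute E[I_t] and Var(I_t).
E[I_t] = 0; Var(I_t) = 25*t/2 - 25*sin(8*t)*cos(8*t)/16

The Itô integral of a deterministic integrand f(s) has mean 0 because each increment f(s) * (B_{s+ds} - B_s) has mean 0. By the Itô isometry:
  Var( int_0^t f(s) dB_s ) = E[ (int_0^t f(s) dB_s)^2 ] = int_0^t f(s)^2 ds.
Here f(s) = 5*sin(8*s), so f(s)^2 = 25*sin(8*s)^2. Integrate:
  int_0^t (25*sin(8*s)^2) ds = 25*t/2 - 25*sin(8*t)*cos(8*t)/16.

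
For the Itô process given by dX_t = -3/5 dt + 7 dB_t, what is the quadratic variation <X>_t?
<X>_t = 49*t

For an Itô process dX_t = a(t) dt + b(t) dB_t, the quadratic variation is <X>_t = int_0^t b(s)^2 ds (the drift term does not contribute). Here b(s) = 7, so
  b(s)^2 = 49.
Integrating from 0 to t:
  <X>_t = int_0^t (49) ds = 49*t.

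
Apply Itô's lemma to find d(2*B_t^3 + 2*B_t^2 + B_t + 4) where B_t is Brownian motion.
d(2*B_t^3 + 2*B_t^2 + B_t + 4) = (6*B_t + 2) dt + (6*B_t^2 + 4*B_t + 1) dB_t

Itô's formula for f(B_t) gives d f(B_t) = f'(B_t) dB_t + (1/2) f''(B_t) dt. Compute derivatives of f(x) = 2*x^3 + 2*x^2 + x + 4:
  f'(x)  = 6*x^2 + 4*x + 1
  f''(x) = 12*x + 4
Substitute x = B_t and multiply the f'' term by 1/2:
  drift     = (1/2) * (12*x + 4) evaluated at B_t = 6*B_t + 2
  diffusion = (6*x^2 + 4*x + 1) evaluated at B_t = 6*B_t^2 + 4*B_t + 1
Therefore d(2*B_t^3 + 2*B_t^2 + B_t + 4) = (6*B_t + 2) dt + (6*B_t^2 + 4*B_t + 1) dB_t.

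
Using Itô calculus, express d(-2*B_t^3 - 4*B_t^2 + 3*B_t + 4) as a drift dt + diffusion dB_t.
d(-2*B_t^3 - 4*B_t^2 + 3*B_t + 4) = (-6*B_t - 4) dt + (-6*B_t^2 - 8*B_t + 3) dB_t

Itô's formula for f(B_t) gives d f(B_t) = f'(B_t) dB_t + (1/2) f''(B_t) dt. Compute derivatives of f(x) = -2*x^3 - 4*x^2 + 3*x + 4:
  f'(x)  = -6*x^2 - 8*x + 3
  f''(x) = -12*x - 8
Substitute x = B_t and multiply the f'' term by 1/2:
  drift     = (1/2) * (-12*x - 8) evaluated at B_t = -6*B_t - 4
  diffusion = (-6*x^2 - 8*x + 3) evaluated at B_t = -6*B_t^2 - 8*B_t + 3
Therefore d(-2*B_t^3 - 4*B_t^2 + 3*B_t + 4) = (-6*B_t - 4) dt + (-6*B_t^2 - 8*B_t + 3) dB_t.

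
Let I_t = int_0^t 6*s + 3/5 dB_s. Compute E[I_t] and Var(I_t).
E[I_t] = 0; Var(I_t) = 3*t*(100*t^2 + 30*t + 3)/25

The Itô integral of a deterministic integrand f(s) has mean 0 because each increment f(s) * (B_{s+ds} - B_s) has mean 0. By the Itô isometry:
  Var( int_0^t f(s) dB_s ) = E[ (int_0^t f(s) dB_s)^2 ] = int_0^t f(s)^2 ds.
Here f(s) = 6*s + 3/5, so f(s)^2 = 9*(10*s + 1)^2/25. Integrate:
  int_0^t (9*(10*s + 1)^2/25) ds = 3*t*(100*t^2 + 30*t + 3)/25.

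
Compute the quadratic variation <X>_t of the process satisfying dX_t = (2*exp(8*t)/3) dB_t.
<X>_t = exp(16*t)/36 - 1/36

For an Itô process dX_t = a(t) dt + b(t) dB_t, the quadratic variation is <X>_t = int_0^t b(s)^2 ds (the drift term does not contribute). Here b(s) = 2*exp(8*s)/3, so
  b(s)^2 = 4*exp(16*s)/9.
Integrating from 0 to t:
  <X>_t = int_0^t (4*exp(16*s)/9) ds = exp(16*t)/36 - 1/36.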